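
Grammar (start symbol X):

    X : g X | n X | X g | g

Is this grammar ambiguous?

Witness: g g

Derivation 1: X ⇒ g X ⇒ g g
Derivation 2: X ⇒ X g ⇒ g g

Two distinct leftmost derivations for the same string.

Ambiguous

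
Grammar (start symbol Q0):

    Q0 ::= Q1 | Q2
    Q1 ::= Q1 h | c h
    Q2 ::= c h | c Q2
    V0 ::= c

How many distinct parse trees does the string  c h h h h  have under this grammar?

1

Parse trees for c h h h h:
  [Q0 [Q1 [Q1 [Q1 [Q1 c h] h] h] h]]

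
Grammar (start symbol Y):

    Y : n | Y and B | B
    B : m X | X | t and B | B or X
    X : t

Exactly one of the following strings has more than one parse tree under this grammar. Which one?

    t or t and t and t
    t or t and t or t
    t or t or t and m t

t or t and t and t: 2 trees
t or t and t or t: 1 tree
t or t or t and m t: 1 tree

t or t and t and t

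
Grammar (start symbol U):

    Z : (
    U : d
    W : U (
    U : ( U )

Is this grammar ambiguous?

(W, Z are unreachable from U, so their rules don't affect L(U).) Each string is a nest of matched brackets around a single atom. An opening bracket forces the recursive rule; an atom forces the base rule.

Unambiguous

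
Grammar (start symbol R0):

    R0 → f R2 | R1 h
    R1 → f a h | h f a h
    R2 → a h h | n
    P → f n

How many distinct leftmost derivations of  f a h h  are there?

Parse trees for f a h h:
  [R0 f [R2 a h h]]
  [R0 [R1 f a h] h]

2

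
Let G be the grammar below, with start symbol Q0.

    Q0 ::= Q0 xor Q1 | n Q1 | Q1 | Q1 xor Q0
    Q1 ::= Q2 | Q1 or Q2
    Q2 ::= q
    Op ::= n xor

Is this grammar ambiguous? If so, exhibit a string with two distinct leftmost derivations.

Ambiguous

Witness: q xor q

Derivation 1: Q0 ⇒ Q0 xor Q1 ⇒ Q1 xor Q1 ⇒ Q2 xor Q1 ⇒ q xor Q1 ⇒ q xor Q2 ⇒ q xor q
Derivation 2: Q0 ⇒ Q1 xor Q0 ⇒ Q2 xor Q0 ⇒ q xor Q0 ⇒ q xor Q1 ⇒ q xor Q2 ⇒ q xor q

Two distinct leftmost derivations for the same string.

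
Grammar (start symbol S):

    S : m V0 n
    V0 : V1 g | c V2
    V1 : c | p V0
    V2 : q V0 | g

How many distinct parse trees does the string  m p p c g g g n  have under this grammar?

2

Parse trees for m p p c g g g n:
  [S m [V0 [V1 p [V0 [V1 p [V0 [V1 c] g]] g]] g] n]
  [S m [V0 [V1 p [V0 [V1 p [V0 c [V2 g]]] g]] g] n]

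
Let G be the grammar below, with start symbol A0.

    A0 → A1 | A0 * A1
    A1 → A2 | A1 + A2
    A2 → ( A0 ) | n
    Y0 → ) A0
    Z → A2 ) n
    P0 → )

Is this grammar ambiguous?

Only A0, A1, A2 are reachable from A0; ignoring the rest: A0 → A0 * A1 | A1  ;  A1 → A1 + A2 | A2  — a left-associative chain with A2 at the bottom. Each string factors uniquely by precedence.

Unambiguous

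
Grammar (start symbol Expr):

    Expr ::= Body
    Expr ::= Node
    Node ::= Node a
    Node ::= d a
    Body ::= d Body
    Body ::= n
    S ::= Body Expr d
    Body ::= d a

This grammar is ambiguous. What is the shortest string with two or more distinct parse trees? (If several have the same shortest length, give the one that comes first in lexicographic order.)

d a

length 1: no string has ≥2 trees
length 2: d a has 2 parse trees

Two derivations of d a:
  Expr ⇒ Body ⇒ d a
  Expr ⇒ Node ⇒ d a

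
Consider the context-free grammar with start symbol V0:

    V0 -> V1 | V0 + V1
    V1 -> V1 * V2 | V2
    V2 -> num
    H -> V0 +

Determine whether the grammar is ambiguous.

Only V0, V1, V2 are reachable from V0; ignoring the rest: The grammar is stratified — V0 handles '+' (left-recursive), V1 handles '*', V2 atoms. Each operator has a fixed associativity and precedence level, so every string has one parse.

Unambiguous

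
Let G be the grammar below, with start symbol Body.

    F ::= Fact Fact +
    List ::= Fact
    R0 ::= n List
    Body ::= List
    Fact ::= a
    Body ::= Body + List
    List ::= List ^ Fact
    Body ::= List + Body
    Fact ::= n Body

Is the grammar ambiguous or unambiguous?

Witness: a + a

Derivation 1: Body ⇒ Body + List ⇒ List + List ⇒ Fact + List ⇒ a + List ⇒ a + Fact ⇒ a + a
Derivation 2: Body ⇒ List + Body ⇒ Fact + Body ⇒ a + Body ⇒ a + List ⇒ a + Fact ⇒ a + a

Two distinct leftmost derivations for the same string.

Ambiguous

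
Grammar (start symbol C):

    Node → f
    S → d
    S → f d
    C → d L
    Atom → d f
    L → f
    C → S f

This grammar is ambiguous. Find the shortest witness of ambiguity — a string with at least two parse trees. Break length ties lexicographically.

length 2: d f has 2 parse trees

Two derivations of d f:
  C ⇒ d L ⇒ d f
  C ⇒ S f ⇒ d f

d f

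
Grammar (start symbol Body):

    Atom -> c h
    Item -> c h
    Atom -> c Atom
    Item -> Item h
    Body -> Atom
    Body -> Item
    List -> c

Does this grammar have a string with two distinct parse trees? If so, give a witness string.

Ambiguous

Witness: c h

Derivation 1: Body ⇒ Atom ⇒ c h
Derivation 2: Body ⇒ Item ⇒ c h

Two distinct leftmost derivations for the same string.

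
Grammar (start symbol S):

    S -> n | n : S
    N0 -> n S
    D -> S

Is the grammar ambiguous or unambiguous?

Unambiguous

(N0, D are unreachable from S, so their rules don't affect L(S).) Right-recursive list with a separator: after each atom, whether the separator follows determines the rule. One parse per string.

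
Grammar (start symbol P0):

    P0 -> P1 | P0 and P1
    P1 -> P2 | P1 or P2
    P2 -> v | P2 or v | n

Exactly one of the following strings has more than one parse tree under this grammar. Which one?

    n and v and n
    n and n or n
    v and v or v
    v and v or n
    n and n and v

v and v or v

n and v and n: 1 tree
n and n or n: 1 tree
v and v or v: 2 trees
v and v or n: 1 tree
n and n and v: 1 tree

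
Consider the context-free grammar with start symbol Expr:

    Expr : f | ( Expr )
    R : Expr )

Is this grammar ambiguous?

Unambiguous

(R is unreachable from Expr, so its rules don't affect L(Expr).) L(Expr) is { openⁿ atom closeⁿ : n ≥ 0 }. The bracket depth fixes n, and the derivation is forced at every step.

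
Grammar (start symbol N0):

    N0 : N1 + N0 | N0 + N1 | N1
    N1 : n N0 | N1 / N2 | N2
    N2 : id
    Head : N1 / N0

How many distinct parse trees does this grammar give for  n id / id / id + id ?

8

Parse trees for n id / id / id + id:
  [N0 [N1 n [N0 [N1 [N1 [N1 [N2 id]] / [N2 id]] / [N2 id]]]] + [N0 [N1 [N2 id]]]]
  [N0 [N1 [N1 n [N0 [N1 [N1 [N2 id]] / [N2 id]]]] / [N2 id]] + [N0 [N1 [N2 id]]]]
  [N0 [N1 [N1 [N1 n [N0 [N1 [N2 id]]]] / [N2 id]] / [N2 id]] + [N0 [N1 [N2 id]]]]
  [N0 [N0 [N1 n [N0 [N1 [N1 [N1 [N2 id]] / [N2 id]] / [N2 id]]]]] + [N1 [N2 id]]]
  [N0 [N0 [N1 [N1 n [N0 [N1 [N1 [N2 id]] / [N2 id]]]] / [N2 id]]] + [N1 [N2 id]]]
  [N0 [N0 [N1 [N1 [N1 n [N0 [N1 [N2 id]]]] / [N2 id]] / [N2 id]]] + [N1 [N2 id]]]
  [N0 [N1 n [N0 [N1 [N1 [N1 [N2 id]] / [N2 id]] / [N2 id]] + [N0 [N1 [N2 id]]]]]]
  [N0 [N1 n [N0 [N0 [N1 [N1 [N1 [N2 id]] / [N2 id]] / [N2 id]]] + [N1 [N2 id]]]]]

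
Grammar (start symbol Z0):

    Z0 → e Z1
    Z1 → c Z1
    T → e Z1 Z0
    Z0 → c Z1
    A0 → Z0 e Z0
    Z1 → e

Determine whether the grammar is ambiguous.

(A0, T are unreachable from Z0, so their rules don't affect L(Z0).) Restricted to the reachable nonterminals, every rule has the form A → t or A → t B, and no two rules for the same A share a first terminal. The grammar encodes a DFA — one run per string.

Unambiguous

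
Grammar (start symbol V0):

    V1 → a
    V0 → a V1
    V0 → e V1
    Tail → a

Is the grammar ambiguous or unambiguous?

Unambiguous

(Tail is unreachable from V0, so its rules don't affect L(V0).) Each reachable nonterminal has at most one production per leading terminal, and all productions are right-linear; the derivation is determined token-by-token.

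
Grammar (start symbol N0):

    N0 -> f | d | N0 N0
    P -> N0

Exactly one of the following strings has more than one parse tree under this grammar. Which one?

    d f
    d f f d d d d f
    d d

d f f d d d d f

d f: 1 tree
d f f d d d d f: 429 trees
d d: 1 tree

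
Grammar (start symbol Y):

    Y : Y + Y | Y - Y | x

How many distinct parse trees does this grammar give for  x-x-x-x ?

Parse trees for x-x-x-x:
  [Y [Y x] - [Y [Y x] - [Y [Y x] - [Y x]]]]
  [Y [Y x] - [Y [Y [Y x] - [Y x]] - [Y x]]]
  [Y [Y [Y x] - [Y x]] - [Y [Y x] - [Y x]]]
  [Y [Y [Y x] - [Y [Y x] - [Y x]]] - [Y x]]
  [Y [Y [Y [Y x] - [Y x]] - [Y x]] - [Y x]]

5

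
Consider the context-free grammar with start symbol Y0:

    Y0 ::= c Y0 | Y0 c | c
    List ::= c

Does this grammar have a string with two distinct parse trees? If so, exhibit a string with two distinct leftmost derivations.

Witness: c c

Derivation 1: Y0 ⇒ c Y0 ⇒ c c
Derivation 2: Y0 ⇒ Y0 c ⇒ c c

Two distinct leftmost derivations for the same string.

Ambiguous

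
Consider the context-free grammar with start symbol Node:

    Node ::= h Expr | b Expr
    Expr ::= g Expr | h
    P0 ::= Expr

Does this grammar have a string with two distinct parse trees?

Unambiguous

Only Node, Expr are reachable from Node; ignoring the rest: Each reachable nonterminal has at most one production per leading terminal, and all productions are right-linear; the derivation is determined token-by-token.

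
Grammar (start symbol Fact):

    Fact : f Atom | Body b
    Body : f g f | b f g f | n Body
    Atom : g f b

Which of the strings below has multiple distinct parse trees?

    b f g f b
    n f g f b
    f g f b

f g f b

b f g f b: 1 tree
n f g f b: 1 tree
f g f b: 2 trees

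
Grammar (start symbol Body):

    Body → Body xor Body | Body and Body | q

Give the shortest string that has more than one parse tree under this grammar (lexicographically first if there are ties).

length 1: no string has ≥2 trees
length 3: no string has ≥2 trees
length 5: q and q and q has 2 parse trees

Two derivations of q and q and q:
  Body ⇒ Body and Body ⇒ Body and Body and Body ⇒ q and Body and Body ⇒ q and q and Body ⇒ q and q and q
  Body ⇒ Body and Body ⇒ q and Body ⇒ q and Body and Body ⇒ q and q and Body ⇒ q and q and q

q and q and q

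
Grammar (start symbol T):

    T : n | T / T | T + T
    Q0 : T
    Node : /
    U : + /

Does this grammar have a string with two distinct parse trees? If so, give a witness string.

Ambiguous

Witness: n + n + n

Derivation 1: T ⇒ T + T ⇒ n + T ⇒ n + T + T ⇒ n + n + T ⇒ n + n + n
Derivation 2: T ⇒ T + T ⇒ T + T + T ⇒ n + T + T ⇒ n + n + T ⇒ n + n + n

Two distinct leftmost derivations for the same string.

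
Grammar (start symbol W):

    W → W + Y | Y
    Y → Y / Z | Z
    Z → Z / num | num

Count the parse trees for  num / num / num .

4

Parse trees for num / num / num:
  [W [Y [Y [Z num]] / [Z [Z num] / num]]]
  [W [Y [Y [Y [Z num]] / [Z num]] / [Z num]]]
  [W [Y [Y [Z [Z num] / num]] / [Z num]]]
  [W [Y [Z [Z [Z num] / num] / num]]]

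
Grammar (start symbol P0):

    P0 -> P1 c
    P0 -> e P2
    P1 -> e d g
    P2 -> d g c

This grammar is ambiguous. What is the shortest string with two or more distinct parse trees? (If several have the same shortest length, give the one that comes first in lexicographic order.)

length 4: e d g c has 2 parse trees

Two derivations of e d g c:
  P0 ⇒ P1 c ⇒ e d g c
  P0 ⇒ e P2 ⇒ e d g c

e d g c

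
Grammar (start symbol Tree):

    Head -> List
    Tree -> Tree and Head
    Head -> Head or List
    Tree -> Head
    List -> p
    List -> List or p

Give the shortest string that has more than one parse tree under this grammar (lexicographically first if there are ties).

p or p

length 1: no string has ≥2 trees
length 3: p or p has 2 parse trees

Two derivations of p or p:
  Tree ⇒ Head ⇒ List ⇒ List or p ⇒ p or p
  Tree ⇒ Head ⇒ Head or List ⇒ List or List ⇒ p or List ⇒ p or p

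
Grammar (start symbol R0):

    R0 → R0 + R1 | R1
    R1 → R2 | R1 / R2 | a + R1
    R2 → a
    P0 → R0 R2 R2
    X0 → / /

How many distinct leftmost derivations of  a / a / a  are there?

1

Parse trees for a / a / a:
  [R0 [R1 [R1 [R1 [R2 a]] / [R2 a]] / [R2 a]]]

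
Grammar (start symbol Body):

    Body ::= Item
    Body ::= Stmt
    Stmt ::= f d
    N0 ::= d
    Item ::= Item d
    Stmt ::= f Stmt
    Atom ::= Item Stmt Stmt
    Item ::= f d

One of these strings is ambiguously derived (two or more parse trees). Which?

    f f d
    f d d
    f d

f d

f f d: 1 tree
f d d: 1 tree
f d: 2 trees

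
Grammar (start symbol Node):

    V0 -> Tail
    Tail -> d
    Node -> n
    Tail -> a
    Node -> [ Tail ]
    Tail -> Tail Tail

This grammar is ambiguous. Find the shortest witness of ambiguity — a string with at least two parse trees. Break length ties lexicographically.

length 1: no string has ≥2 trees
length 3: no string has ≥2 trees
length 4: no string has ≥2 trees
length 5: [ a a a ] has 2 parse trees

Two derivations of [ a a a ]:
  Node ⇒ [ Tail ] ⇒ [ Tail Tail ] ⇒ [ a Tail ] ⇒ [ a Tail Tail ] ⇒ [ a a Tail ] ⇒ [ a a a ]
  Node ⇒ [ Tail ] ⇒ [ Tail Tail ] ⇒ [ Tail Tail Tail ] ⇒ [ a Tail Tail ] ⇒ [ a a Tail ] ⇒ [ a a a ]

[ a a a ]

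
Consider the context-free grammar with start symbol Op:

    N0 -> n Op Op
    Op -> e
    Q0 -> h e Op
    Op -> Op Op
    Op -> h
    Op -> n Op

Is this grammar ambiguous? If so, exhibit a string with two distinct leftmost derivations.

Ambiguous

Witness: e e e

Derivation 1: Op ⇒ Op Op ⇒ e Op ⇒ e Op Op ⇒ e e Op ⇒ e e e
Derivation 2: Op ⇒ Op Op ⇒ Op Op Op ⇒ e Op Op ⇒ e e Op ⇒ e e e

Two distinct leftmost derivations for the same string.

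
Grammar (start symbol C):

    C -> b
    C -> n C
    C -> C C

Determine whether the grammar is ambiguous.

Witness: b b b

Derivation 1: C ⇒ C C ⇒ b C ⇒ b C C ⇒ b b C ⇒ b b b
Derivation 2: C ⇒ C C ⇒ C C C ⇒ b C C ⇒ b b C ⇒ b b b

Two distinct leftmost derivations for the same string.

Ambiguous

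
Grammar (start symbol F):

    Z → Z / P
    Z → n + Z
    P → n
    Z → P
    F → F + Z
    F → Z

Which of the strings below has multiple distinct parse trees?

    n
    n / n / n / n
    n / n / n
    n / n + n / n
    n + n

n + n

n: 1 tree
n / n / n / n: 1 tree
n / n / n: 1 tree
n / n + n / n: 1 tree
n + n: 2 trees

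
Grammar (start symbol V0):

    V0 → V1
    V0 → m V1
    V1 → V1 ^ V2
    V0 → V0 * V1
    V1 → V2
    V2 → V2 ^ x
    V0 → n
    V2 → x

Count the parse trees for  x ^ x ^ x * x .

4

Parse trees for x ^ x ^ x * x:
  [V0 [V0 [V1 [V1 [V2 x]] ^ [V2 [V2 x] ^ x]]] * [V1 [V2 x]]]
  [V0 [V0 [V1 [V1 [V1 [V2 x]] ^ [V2 x]] ^ [V2 x]]] * [V1 [V2 x]]]
  [V0 [V0 [V1 [V1 [V2 [V2 x] ^ x]] ^ [V2 x]]] * [V1 [V2 x]]]
  [V0 [V0 [V1 [V2 [V2 [V2 x] ^ x] ^ x]]] * [V1 [V2 x]]]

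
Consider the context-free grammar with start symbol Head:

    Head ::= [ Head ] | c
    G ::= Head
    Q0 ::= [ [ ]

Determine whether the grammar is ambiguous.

Only Head is reachable from Head; ignoring the rest: L(Head) is { openⁿ atom closeⁿ : n ≥ 0 }. The bracket depth fixes n, and the derivation is forced at every step.

Unambiguous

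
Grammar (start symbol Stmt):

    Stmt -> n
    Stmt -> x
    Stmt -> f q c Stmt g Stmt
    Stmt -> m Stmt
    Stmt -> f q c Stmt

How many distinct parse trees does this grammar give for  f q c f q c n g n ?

2

Parse trees for f q c f q c n g n:
  [Stmt f q c [Stmt f q c [Stmt n]] g [Stmt n]]
  [Stmt f q c [Stmt f q c [Stmt n] g [Stmt n]]]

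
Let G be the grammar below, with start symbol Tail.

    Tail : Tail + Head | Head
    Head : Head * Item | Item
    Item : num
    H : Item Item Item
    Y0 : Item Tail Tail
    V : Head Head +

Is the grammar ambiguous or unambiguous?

Unambiguous

(H, Y0, V are unreachable from Tail, so their rules don't affect L(Tail).) Tail → Tail + Head | Head  ;  Head → Head * Item | Item  — a left-associative chain with Item at the bottom. Each string factors uniquely by precedence.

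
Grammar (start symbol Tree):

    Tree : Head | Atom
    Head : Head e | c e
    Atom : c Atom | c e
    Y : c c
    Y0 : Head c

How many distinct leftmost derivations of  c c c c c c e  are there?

Parse trees for c c c c c c e:
  [Tree [Atom c [Atom c [Atom c [Atom c [Atom c [Atom c e]]]]]]]

1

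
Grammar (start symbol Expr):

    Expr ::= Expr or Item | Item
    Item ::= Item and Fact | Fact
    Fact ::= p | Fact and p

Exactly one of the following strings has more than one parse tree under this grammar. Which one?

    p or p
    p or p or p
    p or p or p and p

p or p: 1 tree
p or p or p: 1 tree
p or p or p and p: 2 trees

p or p or p and p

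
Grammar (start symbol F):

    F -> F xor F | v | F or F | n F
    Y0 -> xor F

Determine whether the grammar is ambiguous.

Witness: n v or v

Derivation 1: F ⇒ F or F ⇒ n F or F ⇒ n v or F ⇒ n v or v
Derivation 2: F ⇒ n F ⇒ n F or F ⇒ n v or F ⇒ n v or v

Two distinct leftmost derivations for the same string.

Ambiguous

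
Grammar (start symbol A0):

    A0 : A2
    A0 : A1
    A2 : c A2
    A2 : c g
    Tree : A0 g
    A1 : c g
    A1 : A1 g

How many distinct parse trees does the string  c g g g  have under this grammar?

1

Parse trees for c g g g:
  [A0 [A1 [A1 [A1 c g] g] g]]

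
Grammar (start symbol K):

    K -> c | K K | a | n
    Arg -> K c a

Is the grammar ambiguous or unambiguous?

Ambiguous

Witness: a a a

Derivation 1: K ⇒ K K ⇒ K K K ⇒ a K K ⇒ a a K ⇒ a a a
Derivation 2: K ⇒ K K ⇒ a K ⇒ a K K ⇒ a a K ⇒ a a a

Two distinct leftmost derivations for the same string.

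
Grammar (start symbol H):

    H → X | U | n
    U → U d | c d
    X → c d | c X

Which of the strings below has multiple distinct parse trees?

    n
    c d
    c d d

n: 1 tree
c d: 2 trees
c d d: 1 tree

c d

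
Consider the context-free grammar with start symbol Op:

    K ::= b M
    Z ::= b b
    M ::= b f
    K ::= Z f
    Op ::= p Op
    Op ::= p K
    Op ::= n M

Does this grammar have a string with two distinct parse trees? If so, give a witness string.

Ambiguous

Witness: p b b f

Derivation 1: Op ⇒ p K ⇒ p b M ⇒ p b b f
Derivation 2: Op ⇒ p K ⇒ p Z f ⇒ p b b f

Two distinct leftmost derivations for the same string.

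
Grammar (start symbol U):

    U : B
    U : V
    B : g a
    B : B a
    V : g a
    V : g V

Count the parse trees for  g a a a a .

1

Parse trees for g a a a a:
  [U [B [B [B [B g a] a] a] a]]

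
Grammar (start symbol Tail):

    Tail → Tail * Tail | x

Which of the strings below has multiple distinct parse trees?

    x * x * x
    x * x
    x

x * x * x

x * x * x: 2 trees
x * x: 1 tree
x: 1 tree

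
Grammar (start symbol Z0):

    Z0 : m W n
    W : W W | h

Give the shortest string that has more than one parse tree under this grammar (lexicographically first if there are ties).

length 3: no string has ≥2 trees
length 4: no string has ≥2 trees
length 5: m h h h n has 2 parse trees

Two derivations of m h h h n:
  Z0 ⇒ m W n ⇒ m W W n ⇒ m W W W n ⇒ m h W W n ⇒ m h h W n ⇒ m h h h n
  Z0 ⇒ m W n ⇒ m W W n ⇒ m h W n ⇒ m h W W n ⇒ m h h W n ⇒ m h h h n

m h h h n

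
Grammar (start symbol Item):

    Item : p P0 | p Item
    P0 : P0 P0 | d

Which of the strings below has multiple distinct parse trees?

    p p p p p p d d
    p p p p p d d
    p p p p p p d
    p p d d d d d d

p p p p p p d d: 1 tree
p p p p p d d: 1 tree
p p p p p p d: 1 tree
p p d d d d d d: 42 trees

p p d d d d d d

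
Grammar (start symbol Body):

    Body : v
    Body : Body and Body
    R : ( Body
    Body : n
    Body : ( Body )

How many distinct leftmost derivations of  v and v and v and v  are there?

5

Parse trees for v and v and v and v:
  [Body [Body v] and [Body [Body v] and [Body [Body v] and [Body v]]]]
  [Body [Body v] and [Body [Body [Body v] and [Body v]] and [Body v]]]
  [Body [Body [Body v] and [Body v]] and [Body [Body v] and [Body v]]]
  [Body [Body [Body v] and [Body [Body v] and [Body v]]] and [Body v]]
  [Body [Body [Body [Body v] and [Body v]] and [Body v]] and [Body v]]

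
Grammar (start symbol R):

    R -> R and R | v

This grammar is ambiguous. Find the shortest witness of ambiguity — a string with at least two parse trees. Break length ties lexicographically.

v and v and v

length 1: no string has ≥2 trees
length 3: no string has ≥2 trees
length 5: v and v and v has 2 parse trees

Two derivations of v and v and v:
  R ⇒ R and R ⇒ R and R and R ⇒ v and R and R ⇒ v and v and R ⇒ v and v and v
  R ⇒ R and R ⇒ v and R ⇒ v and R and R ⇒ v and v and R ⇒ v and v and v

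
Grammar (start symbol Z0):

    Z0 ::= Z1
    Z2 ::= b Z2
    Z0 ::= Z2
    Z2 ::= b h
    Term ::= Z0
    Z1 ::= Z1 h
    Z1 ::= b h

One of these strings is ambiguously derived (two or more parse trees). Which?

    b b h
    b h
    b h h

b b h: 1 tree
b h: 2 trees
b h h: 1 tree

b h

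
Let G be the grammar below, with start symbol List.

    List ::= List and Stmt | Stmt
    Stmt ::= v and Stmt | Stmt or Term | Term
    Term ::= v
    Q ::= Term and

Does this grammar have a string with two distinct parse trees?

Ambiguous

Witness: v and v

Derivation 1: List ⇒ List and Stmt ⇒ Stmt and Stmt ⇒ Term and Stmt ⇒ v and Stmt ⇒ v and Term ⇒ v and v
Derivation 2: List ⇒ Stmt ⇒ v and Stmt ⇒ v and Term ⇒ v and v

Two distinct leftmost derivations for the same string.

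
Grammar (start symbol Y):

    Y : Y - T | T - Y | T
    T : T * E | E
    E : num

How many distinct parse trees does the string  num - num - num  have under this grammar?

Parse trees for num - num - num:
  [Y [Y [Y [T [E num]]] - [T [E num]]] - [T [E num]]]
  [Y [Y [T [E num]] - [Y [T [E num]]]] - [T [E num]]]
  [Y [T [E num]] - [Y [Y [T [E num]]] - [T [E num]]]]
  [Y [T [E num]] - [Y [T [E num]] - [Y [T [E num]]]]]

4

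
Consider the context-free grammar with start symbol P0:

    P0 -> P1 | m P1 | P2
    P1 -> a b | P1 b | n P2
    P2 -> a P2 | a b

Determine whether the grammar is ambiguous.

Witness: a b

Derivation 1: P0 ⇒ P1 ⇒ a b
Derivation 2: P0 ⇒ P2 ⇒ a b

Two distinct leftmost derivations for the same string.

Ambiguous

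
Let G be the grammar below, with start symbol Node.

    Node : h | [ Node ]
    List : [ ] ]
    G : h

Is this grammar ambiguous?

Unambiguous

Only Node is reachable from Node; ignoring the rest: L(Node) is { openⁿ atom closeⁿ : n ≥ 0 }. The bracket depth fixes n, and the derivation is forced at every step.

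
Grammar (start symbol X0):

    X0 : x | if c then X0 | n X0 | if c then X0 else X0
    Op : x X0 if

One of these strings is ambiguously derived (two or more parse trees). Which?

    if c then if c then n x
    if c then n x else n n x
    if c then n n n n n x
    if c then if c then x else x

if c then if c then n x: 1 tree
if c then n x else n n x: 1 tree
if c then n n n n n x: 1 tree
if c then if c then x else x: 2 trees

if c then if c then x else x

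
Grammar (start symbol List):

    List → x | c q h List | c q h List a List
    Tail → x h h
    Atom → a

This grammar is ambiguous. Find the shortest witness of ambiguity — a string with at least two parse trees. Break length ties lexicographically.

c q h c q h x a x

length 1: no string has ≥2 trees
length 4: no string has ≥2 trees
length 6: no string has ≥2 trees
length 7: no string has ≥2 trees
length 9: c q h c q h x a x has 2 parse trees

Two derivations of c q h c q h x a x:
  List ⇒ c q h List ⇒ c q h c q h List a List ⇒ c q h c q h x a List ⇒ c q h c q h x a x
  List ⇒ c q h List a List ⇒ c q h c q h List a List ⇒ c q h c q h x a List ⇒ c q h c q h x a x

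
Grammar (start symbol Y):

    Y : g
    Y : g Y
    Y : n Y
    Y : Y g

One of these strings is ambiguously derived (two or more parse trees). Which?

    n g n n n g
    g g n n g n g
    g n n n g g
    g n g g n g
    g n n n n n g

g n n n g g

n g n n n g: 1 tree
g g n n g n g: 1 tree
g n n n g g: 6 trees
g n g g n g: 1 tree
g n n n n n g: 1 tree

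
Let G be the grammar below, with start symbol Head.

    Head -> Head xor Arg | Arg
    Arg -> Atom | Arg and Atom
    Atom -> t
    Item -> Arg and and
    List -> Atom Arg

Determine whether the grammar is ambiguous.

Unambiguous

(Item, List are unreachable from Head, so their rules don't affect L(Head).) The grammar is stratified — Head handles 'xor' (left-recursive), Arg handles 'and', Atom atoms. Each operator has a fixed associativity and precedence level, so every string has one parse.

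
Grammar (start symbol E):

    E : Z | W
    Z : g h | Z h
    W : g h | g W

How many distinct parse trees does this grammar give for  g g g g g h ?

1

Parse trees for g g g g g h:
  [E [W g [W g [W g [W g [W g h]]]]]]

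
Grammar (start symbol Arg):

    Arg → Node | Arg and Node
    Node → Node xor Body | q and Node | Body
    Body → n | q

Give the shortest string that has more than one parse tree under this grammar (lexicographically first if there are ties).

q and n

length 1: no string has ≥2 trees
length 3: q and n has 2 parse trees

Two derivations of q and n:
  Arg ⇒ Node ⇒ q and Node ⇒ q and Body ⇒ q and n
  Arg ⇒ Arg and Node ⇒ Node and Node ⇒ Body and Node ⇒ q and Node ⇒ q and Body ⇒ q and n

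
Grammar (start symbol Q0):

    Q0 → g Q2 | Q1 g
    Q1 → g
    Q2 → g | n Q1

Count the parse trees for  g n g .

Parse trees for g n g:
  [Q0 g [Q2 n [Q1 g]]]

1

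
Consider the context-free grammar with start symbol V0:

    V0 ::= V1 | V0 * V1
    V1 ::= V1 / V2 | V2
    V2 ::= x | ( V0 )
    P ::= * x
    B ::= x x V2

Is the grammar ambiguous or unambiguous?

Unambiguous

(P, B are unreachable from V0, so their rules don't affect L(V0).) The grammar is stratified — V0 handles '*' (left-recursive), V1 handles '/', V2 atoms. Each operator has a fixed associativity and precedence level, so every string has one parse.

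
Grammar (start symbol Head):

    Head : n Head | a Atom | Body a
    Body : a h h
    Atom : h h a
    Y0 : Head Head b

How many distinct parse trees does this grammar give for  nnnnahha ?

Parse trees for nnnnahha:
  [Head n [Head n [Head n [Head n [Head a [Atom h h a]]]]]]
  [Head n [Head n [Head n [Head n [Head [Body a h h] a]]]]]

2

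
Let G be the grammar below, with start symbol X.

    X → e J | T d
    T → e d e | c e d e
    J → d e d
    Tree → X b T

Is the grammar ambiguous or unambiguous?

Ambiguous

Witness: e d e d

Derivation 1: X ⇒ e J ⇒ e d e d
Derivation 2: X ⇒ T d ⇒ e d e d

Two distinct leftmost derivations for the same string.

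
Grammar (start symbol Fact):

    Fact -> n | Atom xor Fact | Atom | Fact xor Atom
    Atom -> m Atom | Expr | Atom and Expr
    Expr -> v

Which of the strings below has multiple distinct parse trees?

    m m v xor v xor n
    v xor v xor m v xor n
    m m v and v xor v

m m v and v xor v

m m v xor v xor n: 1 tree
v xor v xor m v xor n: 1 tree
m m v and v xor v: 6 trees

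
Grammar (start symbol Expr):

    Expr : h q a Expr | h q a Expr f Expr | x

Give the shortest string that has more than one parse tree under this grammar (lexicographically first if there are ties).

h q a h q a x f x

length 1: no string has ≥2 trees
length 4: no string has ≥2 trees
length 6: no string has ≥2 trees
length 7: no string has ≥2 trees
length 9: h q a h q a x f x has 2 parse trees

Two derivations of h q a h q a x f x:
  Expr ⇒ h q a Expr ⇒ h q a h q a Expr f Expr ⇒ h q a h q a x f Expr ⇒ h q a h q a x f x
  Expr ⇒ h q a Expr f Expr ⇒ h q a h q a Expr f Expr ⇒ h q a h q a x f Expr ⇒ h q a h q a x f x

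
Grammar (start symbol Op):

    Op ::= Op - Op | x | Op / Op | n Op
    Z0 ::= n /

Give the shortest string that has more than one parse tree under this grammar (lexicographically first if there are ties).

length 1: no string has ≥2 trees
length 2: no string has ≥2 trees
length 3: no string has ≥2 trees
length 4: n x - x has 2 parse trees

Two derivations of n x - x:
  Op ⇒ Op - Op ⇒ n Op - Op ⇒ n x - Op ⇒ n x - x
  Op ⇒ n Op ⇒ n Op - Op ⇒ n x - Op ⇒ n x - x

n x - x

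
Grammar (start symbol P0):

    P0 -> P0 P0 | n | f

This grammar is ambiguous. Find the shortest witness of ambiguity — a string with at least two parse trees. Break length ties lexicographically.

length 1: no string has ≥2 trees
length 2: no string has ≥2 trees
length 3: f f f has 2 parse trees

Two derivations of f f f:
  P0 ⇒ P0 P0 ⇒ P0 P0 P0 ⇒ f P0 P0 ⇒ f f P0 ⇒ f f f
  P0 ⇒ P0 P0 ⇒ f P0 ⇒ f P0 P0 ⇒ f f P0 ⇒ f f f

f f f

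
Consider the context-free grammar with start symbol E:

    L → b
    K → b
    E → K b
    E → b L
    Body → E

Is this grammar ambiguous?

Witness: b b

Derivation 1: E ⇒ K b ⇒ b b
Derivation 2: E ⇒ b L ⇒ b b

Two distinct leftmost derivations for the same string.

Ambiguous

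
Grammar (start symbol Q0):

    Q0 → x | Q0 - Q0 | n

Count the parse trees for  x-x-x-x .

5

Parse trees for x-x-x-x:
  [Q0 [Q0 x] - [Q0 [Q0 x] - [Q0 [Q0 x] - [Q0 x]]]]
  [Q0 [Q0 x] - [Q0 [Q0 [Q0 x] - [Q0 x]] - [Q0 x]]]
  [Q0 [Q0 [Q0 x] - [Q0 x]] - [Q0 [Q0 x] - [Q0 x]]]
  [Q0 [Q0 [Q0 x] - [Q0 [Q0 x] - [Q0 x]]] - [Q0 x]]
  [Q0 [Q0 [Q0 [Q0 x] - [Q0 x]] - [Q0 x]] - [Q0 x]]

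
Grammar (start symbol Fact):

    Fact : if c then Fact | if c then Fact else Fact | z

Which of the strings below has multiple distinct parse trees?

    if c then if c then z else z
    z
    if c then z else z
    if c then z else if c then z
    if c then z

if c then if c then z else z: 2 trees
z: 1 tree
if c then z else z: 1 tree
if c then z else if c then z: 1 tree
if c then z: 1 tree

if c then if c then z else z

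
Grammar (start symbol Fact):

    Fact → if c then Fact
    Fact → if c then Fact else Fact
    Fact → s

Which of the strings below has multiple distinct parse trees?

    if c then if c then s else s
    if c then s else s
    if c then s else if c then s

if c then if c then s else s: 2 trees
if c then s else s: 1 tree
if c then s else if c then s: 1 tree

if c then if c then s else s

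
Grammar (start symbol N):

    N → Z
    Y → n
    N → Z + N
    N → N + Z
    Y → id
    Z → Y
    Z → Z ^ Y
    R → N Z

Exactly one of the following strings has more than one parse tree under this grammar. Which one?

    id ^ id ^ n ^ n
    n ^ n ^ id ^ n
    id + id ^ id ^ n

id ^ id ^ n ^ n: 1 tree
n ^ n ^ id ^ n: 1 tree
id + id ^ id ^ n: 2 trees

id + id ^ id ^ n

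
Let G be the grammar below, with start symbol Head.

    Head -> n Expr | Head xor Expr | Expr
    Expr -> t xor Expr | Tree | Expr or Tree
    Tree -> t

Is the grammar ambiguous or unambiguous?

Witness: t xor t

Derivation 1: Head ⇒ Head xor Expr ⇒ Expr xor Expr ⇒ Tree xor Expr ⇒ t xor Expr ⇒ t xor Tree ⇒ t xor t
Derivation 2: Head ⇒ Expr ⇒ t xor Expr ⇒ t xor Tree ⇒ t xor t

Two distinct leftmost derivations for the same string.

Ambiguous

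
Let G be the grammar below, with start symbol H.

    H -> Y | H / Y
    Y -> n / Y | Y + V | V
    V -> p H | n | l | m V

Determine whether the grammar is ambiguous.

Witness: n / l

Derivation 1: H ⇒ Y ⇒ n / Y ⇒ n / V ⇒ n / l
Derivation 2: H ⇒ H / Y ⇒ Y / Y ⇒ V / Y ⇒ n / Y ⇒ n / V ⇒ n / l

Two distinct leftmost derivations for the same string.

Ambiguous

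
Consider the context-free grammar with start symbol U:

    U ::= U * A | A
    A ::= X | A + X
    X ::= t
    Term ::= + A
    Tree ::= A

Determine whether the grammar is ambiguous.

Only U, A, X are reachable from U; ignoring the rest: U → U * A | A  ;  A → A + X | X  — a left-associative chain with X at the bottom. Each string factors uniquely by precedence.

Unambiguous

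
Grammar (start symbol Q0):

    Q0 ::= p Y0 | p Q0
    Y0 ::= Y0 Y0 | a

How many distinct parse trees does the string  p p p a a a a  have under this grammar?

Parse trees for p p p a a a a:
  [Q0 p [Q0 p [Q0 p [Y0 [Y0 a] [Y0 [Y0 a] [Y0 [Y0 a] [Y0 a]]]]]]]
  [Q0 p [Q0 p [Q0 p [Y0 [Y0 a] [Y0 [Y0 [Y0 a] [Y0 a]] [Y0 a]]]]]]
  [Q0 p [Q0 p [Q0 p [Y0 [Y0 [Y0 a] [Y0 a]] [Y0 [Y0 a] [Y0 a]]]]]]
  [Q0 p [Q0 p [Q0 p [Y0 [Y0 [Y0 a] [Y0 [Y0 a] [Y0 a]]] [Y0 a]]]]]
  [Q0 p [Q0 p [Q0 p [Y0 [Y0 [Y0 [Y0 a] [Y0 a]] [Y0 a]] [Y0 a]]]]]

5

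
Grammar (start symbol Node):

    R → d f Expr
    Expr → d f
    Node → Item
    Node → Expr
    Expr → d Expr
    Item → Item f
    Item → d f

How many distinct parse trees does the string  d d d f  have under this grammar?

Parse trees for d d d f:
  [Node [Expr d [Expr d [Expr d f]]]]

1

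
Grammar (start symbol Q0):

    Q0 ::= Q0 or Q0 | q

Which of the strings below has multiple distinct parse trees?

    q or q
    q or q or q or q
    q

q or q: 1 tree
q or q or q or q: 5 trees
q: 1 tree

q or q or q or q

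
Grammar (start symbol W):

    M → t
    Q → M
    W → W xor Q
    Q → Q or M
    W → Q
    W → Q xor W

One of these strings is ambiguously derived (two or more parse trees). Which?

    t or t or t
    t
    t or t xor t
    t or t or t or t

t or t or t: 1 tree
t: 1 tree
t or t xor t: 2 trees
t or t or t or t: 1 tree

t or t xor t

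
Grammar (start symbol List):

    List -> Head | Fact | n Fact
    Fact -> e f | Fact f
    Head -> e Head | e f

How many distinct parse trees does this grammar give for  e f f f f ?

1

Parse trees for e f f f f:
  [List [Fact [Fact [Fact [Fact e f] f] f] f]]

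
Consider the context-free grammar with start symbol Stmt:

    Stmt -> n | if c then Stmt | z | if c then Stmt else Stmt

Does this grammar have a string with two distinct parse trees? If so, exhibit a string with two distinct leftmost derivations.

Witness: if c then if c then n else n

Derivation 1: Stmt ⇒ if c then Stmt ⇒ if c then if c then Stmt else Stmt ⇒ if c then if c then n else Stmt ⇒ if c then if c then n else n
Derivation 2: Stmt ⇒ if c then Stmt else Stmt ⇒ if c then if c then Stmt else Stmt ⇒ if c then if c then n else Stmt ⇒ if c then if c then n else n

Two distinct leftmost derivations for the same string.

Ambiguous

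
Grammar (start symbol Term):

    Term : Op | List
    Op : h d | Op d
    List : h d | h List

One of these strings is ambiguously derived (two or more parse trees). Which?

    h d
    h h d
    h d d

h d

h d: 2 trees
h h d: 1 tree
h d d: 1 tree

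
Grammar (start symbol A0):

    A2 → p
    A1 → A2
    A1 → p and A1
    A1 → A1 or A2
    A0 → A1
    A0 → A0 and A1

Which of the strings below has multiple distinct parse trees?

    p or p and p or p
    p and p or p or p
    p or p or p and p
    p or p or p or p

p or p and p or p: 1 tree
p and p or p or p: 4 trees
p or p or p and p: 1 tree
p or p or p or p: 1 tree

p and p or p or p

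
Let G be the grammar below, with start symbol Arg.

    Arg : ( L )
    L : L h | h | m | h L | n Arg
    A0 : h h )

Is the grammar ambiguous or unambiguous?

Ambiguous

Witness: ( h h )

Derivation 1: Arg ⇒ ( L ) ⇒ ( L h ) ⇒ ( h h )
Derivation 2: Arg ⇒ ( L ) ⇒ ( h L ) ⇒ ( h h )

Two distinct leftmost derivations for the same string.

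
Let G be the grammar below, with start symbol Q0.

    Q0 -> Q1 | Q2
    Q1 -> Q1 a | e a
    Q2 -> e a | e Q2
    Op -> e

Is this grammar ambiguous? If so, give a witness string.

Ambiguous

Witness: e a

Derivation 1: Q0 ⇒ Q1 ⇒ e a
Derivation 2: Q0 ⇒ Q2 ⇒ e a

Two distinct leftmost derivations for the same string.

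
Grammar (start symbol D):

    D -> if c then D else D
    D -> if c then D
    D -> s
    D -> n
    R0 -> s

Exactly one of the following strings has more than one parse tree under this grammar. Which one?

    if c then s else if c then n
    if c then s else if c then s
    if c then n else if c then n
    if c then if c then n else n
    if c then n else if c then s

if c then if c then n else n

if c then s else if c then n: 1 tree
if c then s else if c then s: 1 tree
if c then n else if c then n: 1 tree
if c then if c then n else n: 2 trees
if c then n else if c then s: 1 tree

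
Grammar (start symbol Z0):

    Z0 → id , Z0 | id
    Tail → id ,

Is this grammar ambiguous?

(Tail is unreachable from Z0, so its rules don't affect L(Z0).) The reachable grammar is A → atom sep A | atom. Each atom is followed by either the separator (recurse) or end-of-string (stop) — no choice point.

Unambiguous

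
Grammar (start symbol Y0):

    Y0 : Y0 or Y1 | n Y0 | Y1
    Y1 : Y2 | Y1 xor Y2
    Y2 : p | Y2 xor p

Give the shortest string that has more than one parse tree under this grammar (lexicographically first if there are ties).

length 1: no string has ≥2 trees
length 2: no string has ≥2 trees
length 3: p xor p has 2 parse trees

Two derivations of p xor p:
  Y0 ⇒ Y1 ⇒ Y2 ⇒ Y2 xor p ⇒ p xor p
  Y0 ⇒ Y1 ⇒ Y1 xor Y2 ⇒ Y2 xor Y2 ⇒ p xor Y2 ⇒ p xor p

p xor p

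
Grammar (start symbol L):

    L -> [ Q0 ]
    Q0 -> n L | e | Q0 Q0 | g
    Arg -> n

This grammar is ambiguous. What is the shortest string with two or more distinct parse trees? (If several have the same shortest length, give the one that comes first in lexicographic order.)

length 3: no string has ≥2 trees
length 4: no string has ≥2 trees
length 5: [ e e e ] has 2 parse trees

Two derivations of [ e e e ]:
  L ⇒ [ Q0 ] ⇒ [ Q0 Q0 ] ⇒ [ e Q0 ] ⇒ [ e Q0 Q0 ] ⇒ [ e e Q0 ] ⇒ [ e e e ]
  L ⇒ [ Q0 ] ⇒ [ Q0 Q0 ] ⇒ [ Q0 Q0 Q0 ] ⇒ [ e Q0 Q0 ] ⇒ [ e e Q0 ] ⇒ [ e e e ]

[ e e e ]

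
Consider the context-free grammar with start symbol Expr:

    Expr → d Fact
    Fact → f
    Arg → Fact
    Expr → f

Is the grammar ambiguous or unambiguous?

Unambiguous

Only Expr, Fact are reachable from Expr; ignoring the rest: Each reachable nonterminal has at most one production per leading terminal, and all productions are right-linear; the derivation is determined token-by-token.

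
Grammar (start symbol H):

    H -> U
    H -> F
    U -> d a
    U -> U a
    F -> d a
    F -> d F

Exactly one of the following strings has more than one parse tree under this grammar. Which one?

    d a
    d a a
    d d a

d a: 2 trees
d a a: 1 tree
d d a: 1 tree

d a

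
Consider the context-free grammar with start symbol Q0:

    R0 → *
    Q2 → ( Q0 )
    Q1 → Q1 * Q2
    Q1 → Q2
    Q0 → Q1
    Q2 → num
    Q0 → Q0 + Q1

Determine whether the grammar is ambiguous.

Unambiguous

(R0 is unreachable from Q0, so its rules don't affect L(Q0).) This is a standard precedence ladder (Q0 over Q1 over Q2), with each level left-recursive on its own operator ('+' at Q0, '*' at Q1). That structure is LR(1), hence unambiguous.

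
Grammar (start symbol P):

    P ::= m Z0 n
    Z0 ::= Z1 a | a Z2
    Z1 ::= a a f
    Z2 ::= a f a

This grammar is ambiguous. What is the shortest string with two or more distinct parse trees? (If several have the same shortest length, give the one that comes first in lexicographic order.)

m a a f a n

length 6: m a a f a n has 2 parse trees

Two derivations of m a a f a n:
  P ⇒ m Z0 n ⇒ m Z1 a n ⇒ m a a f a n
  P ⇒ m Z0 n ⇒ m a Z2 n ⇒ m a a f a n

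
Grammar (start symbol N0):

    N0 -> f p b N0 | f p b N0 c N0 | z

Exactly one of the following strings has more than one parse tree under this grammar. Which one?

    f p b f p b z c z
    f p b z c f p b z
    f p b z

f p b f p b z c z: 2 trees
f p b z c f p b z: 1 tree
f p b z: 1 tree

f p b f p b z c z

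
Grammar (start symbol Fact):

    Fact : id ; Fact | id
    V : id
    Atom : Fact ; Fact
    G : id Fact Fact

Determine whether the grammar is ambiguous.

(V, Atom, G are unreachable from Fact, so their rules don't affect L(Fact).) Right-recursive list with a separator: after each atom, whether the separator follows determines the rule. One parse per string.

Unambiguous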